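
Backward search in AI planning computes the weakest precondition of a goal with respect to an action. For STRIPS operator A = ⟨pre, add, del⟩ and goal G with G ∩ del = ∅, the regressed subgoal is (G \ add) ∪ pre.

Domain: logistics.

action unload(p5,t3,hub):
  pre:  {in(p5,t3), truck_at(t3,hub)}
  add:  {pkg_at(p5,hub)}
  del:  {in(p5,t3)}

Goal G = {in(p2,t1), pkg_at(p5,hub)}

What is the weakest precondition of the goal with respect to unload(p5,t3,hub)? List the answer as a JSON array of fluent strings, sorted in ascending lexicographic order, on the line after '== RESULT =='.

Regress:
  G ∩ del = {}  (empty — regression defined)
  G \ add = {in(p2,t1), pkg_at(p5,hub)} \ {pkg_at(p5,hub)} = {in(p2,t1)}
  ∪ pre   = {in(p2,t1)} ∪ {in(p5,t3), truck_at(t3,hub)}
          = {in(p2,t1), in(p5,t3), truck_at(t3,hub)}

== RESULT ==
["in(p2,t1)", "in(p5,t3)", "truck_at(t3,hub)"]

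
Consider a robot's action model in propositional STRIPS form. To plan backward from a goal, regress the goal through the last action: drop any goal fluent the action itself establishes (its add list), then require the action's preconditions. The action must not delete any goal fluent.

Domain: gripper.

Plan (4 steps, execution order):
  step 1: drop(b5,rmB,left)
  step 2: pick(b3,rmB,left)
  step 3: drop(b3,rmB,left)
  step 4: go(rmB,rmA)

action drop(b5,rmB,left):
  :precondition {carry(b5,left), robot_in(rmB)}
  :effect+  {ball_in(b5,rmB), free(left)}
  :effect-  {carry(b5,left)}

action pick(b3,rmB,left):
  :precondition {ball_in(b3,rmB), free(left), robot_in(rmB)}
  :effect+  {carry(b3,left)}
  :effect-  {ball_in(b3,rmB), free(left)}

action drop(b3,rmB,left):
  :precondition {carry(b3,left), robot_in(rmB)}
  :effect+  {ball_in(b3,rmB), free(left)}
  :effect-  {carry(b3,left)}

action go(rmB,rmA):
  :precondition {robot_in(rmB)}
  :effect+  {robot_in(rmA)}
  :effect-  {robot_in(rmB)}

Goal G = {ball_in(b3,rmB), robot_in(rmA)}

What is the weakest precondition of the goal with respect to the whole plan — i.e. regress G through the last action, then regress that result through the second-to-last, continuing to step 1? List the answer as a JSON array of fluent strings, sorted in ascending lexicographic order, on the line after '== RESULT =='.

Regress step by step:
  through step 4 (go(rmB,rmA)): drop {robot_in(rmA)}, keep {ball_in(b3,rmB)}, require {robot_in(rmB)}
    → {ball_in(b3,rmB), robot_in(rmB)}
  through step 3 (drop(b3,rmB,left)): drop {ball_in(b3,rmB)}, keep {robot_in(rmB)}, require {carry(b3,left), robot_in(rmB)}
    → {carry(b3,left), robot_in(rmB)}
  through step 2 (pick(b3,rmB,left)): drop {carry(b3,left)}, keep {robot_in(rmB)}, require {ball_in(b3,rmB), free(left), robot_in(rmB)}
    → {ball_in(b3,rmB), free(left), robot_in(rmB)}
  through step 1 (drop(b5,rmB,left)): drop {free(left)}, keep {ball_in(b3,rmB), robot_in(rmB)}, require {carry(b5,left), robot_in(rmB)}
    → {ball_in(b3,rmB), carry(b5,left), robot_in(rmB)}

== RESULT ==
["ball_in(b3,rmB)", "carry(b5,left)", "robot_in(rmB)"]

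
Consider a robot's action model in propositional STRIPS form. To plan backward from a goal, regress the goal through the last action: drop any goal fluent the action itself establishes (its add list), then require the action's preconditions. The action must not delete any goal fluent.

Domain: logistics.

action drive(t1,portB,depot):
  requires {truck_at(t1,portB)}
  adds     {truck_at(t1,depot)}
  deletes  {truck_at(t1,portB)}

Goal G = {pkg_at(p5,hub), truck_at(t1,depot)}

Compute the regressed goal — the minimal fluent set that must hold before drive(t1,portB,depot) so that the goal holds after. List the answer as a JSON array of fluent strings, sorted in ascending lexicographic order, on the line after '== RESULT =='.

Compute (G \ add) ∪ pre:
  G ∩ del = {}  (empty — regression defined)
  G \ add = {pkg_at(p5,hub), truck_at(t1,depot)} \ {truck_at(t1,depot)} = {pkg_at(p5,hub)}
  ∪ pre   = {pkg_at(p5,hub)} ∪ {truck_at(t1,portB)}
          = {pkg_at(p5,hub), truck_at(t1,portB)}

== RESULT ==
["pkg_at(p5,hub)", "truck_at(t1,portB)"]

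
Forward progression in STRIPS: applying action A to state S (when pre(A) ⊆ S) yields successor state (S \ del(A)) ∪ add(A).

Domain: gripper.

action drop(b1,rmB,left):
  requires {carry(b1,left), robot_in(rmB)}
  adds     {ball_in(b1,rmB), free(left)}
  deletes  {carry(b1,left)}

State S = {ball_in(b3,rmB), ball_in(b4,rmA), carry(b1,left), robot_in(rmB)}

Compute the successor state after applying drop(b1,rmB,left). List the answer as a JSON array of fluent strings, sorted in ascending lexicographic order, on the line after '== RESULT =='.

Compute (S \ del) ∪ add:
  pre ⊆ S: {carry(b1,left), robot_in(rmB)} ⊆ S  — applicable
  S \ del = {ball_in(b3,rmB), ball_in(b4,rmA), robot_in(rmB)}
  ∪ add   = {ball_in(b1,rmB), ball_in(b3,rmB), ball_in(b4,rmA), free(left), robot_in(rmB)}

== RESULT ==
["ball_in(b1,rmB)", "ball_in(b3,rmB)", "ball_in(b4,rmA)", "free(left)", "robot_in(rmB)"]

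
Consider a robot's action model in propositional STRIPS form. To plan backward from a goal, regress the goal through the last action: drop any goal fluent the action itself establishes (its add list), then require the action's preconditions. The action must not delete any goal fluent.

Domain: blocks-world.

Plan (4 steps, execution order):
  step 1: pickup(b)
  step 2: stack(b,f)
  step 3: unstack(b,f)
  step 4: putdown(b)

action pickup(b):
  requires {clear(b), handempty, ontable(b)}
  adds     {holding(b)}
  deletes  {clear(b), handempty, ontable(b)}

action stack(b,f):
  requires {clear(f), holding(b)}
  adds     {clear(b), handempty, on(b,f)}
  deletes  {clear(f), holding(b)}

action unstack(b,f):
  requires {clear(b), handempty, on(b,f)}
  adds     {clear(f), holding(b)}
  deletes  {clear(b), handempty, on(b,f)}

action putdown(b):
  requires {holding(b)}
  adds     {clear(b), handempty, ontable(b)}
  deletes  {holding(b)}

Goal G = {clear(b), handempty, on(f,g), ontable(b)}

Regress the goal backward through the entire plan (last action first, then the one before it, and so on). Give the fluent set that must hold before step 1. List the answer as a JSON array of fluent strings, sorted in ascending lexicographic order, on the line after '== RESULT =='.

Regress step by step:
  through step 4 (putdown(b)): drop {clear(b), handempty, ontable(b)}, keep {on(f,g)}, require {holding(b)}
    → {holding(b), on(f,g)}
  through step 3 (unstack(b,f)): drop {holding(b)}, keep {on(f,g)}, require {clear(b), handempty, on(b,f)}
    → {clear(b), handempty, on(b,f), on(f,g)}
  through step 2 (stack(b,f)): drop {clear(b), handempty, on(b,f)}, keep {on(f,g)}, require {clear(f), holding(b)}
    → {clear(f), holding(b), on(f,g)}
  through step 1 (pickup(b)): drop {holding(b)}, keep {clear(f), on(f,g)}, require {clear(b), handempty, ontable(b)}
    → {clear(b), clear(f), handempty, on(f,g), ontable(b)}

== RESULT ==
["clear(b)", "clear(f)", "handempty", "on(f,g)", "ontable(b)"]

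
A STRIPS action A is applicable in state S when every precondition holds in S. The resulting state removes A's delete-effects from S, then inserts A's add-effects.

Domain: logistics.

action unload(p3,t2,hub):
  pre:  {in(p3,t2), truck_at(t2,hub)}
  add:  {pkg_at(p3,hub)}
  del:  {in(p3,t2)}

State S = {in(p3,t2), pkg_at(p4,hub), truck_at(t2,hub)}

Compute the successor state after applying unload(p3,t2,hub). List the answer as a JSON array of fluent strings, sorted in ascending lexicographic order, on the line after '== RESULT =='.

Compute (S \ del) ∪ add:
  pre ⊆ S: {in(p3,t2), truck_at(t2,hub)} ⊆ S  — applicable
  S \ del = {pkg_at(p4,hub), truck_at(t2,hub)}
  ∪ add   = {pkg_at(p3,hub), pkg_at(p4,hub), truck_at(t2,hub)}

== RESULT ==
["pkg_at(p3,hub)", "pkg_at(p4,hub)", "truck_at(t2,hub)"]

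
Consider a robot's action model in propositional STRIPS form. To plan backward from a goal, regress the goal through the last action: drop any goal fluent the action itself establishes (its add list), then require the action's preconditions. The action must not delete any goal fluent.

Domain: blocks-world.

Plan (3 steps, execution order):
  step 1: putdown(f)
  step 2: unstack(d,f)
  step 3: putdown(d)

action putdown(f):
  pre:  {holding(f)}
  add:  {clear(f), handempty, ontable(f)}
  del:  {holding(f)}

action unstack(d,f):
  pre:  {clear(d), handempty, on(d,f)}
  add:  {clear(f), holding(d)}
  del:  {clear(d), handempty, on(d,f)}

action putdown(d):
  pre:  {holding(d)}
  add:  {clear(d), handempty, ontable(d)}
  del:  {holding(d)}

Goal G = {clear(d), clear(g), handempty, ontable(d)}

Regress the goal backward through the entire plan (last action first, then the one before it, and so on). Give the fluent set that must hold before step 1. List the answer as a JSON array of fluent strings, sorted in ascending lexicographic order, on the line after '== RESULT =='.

Work backward from the goal:
  through step 3 (putdown(d)): drop {clear(d), handempty, ontable(d)}, keep {clear(g)}, require {holding(d)}
    → {clear(g), holding(d)}
  through step 2 (unstack(d,f)): drop {holding(d)}, keep {clear(g)}, require {clear(d), handempty, on(d,f)}
    → {clear(d), clear(g), handempty, on(d,f)}
  through step 1 (putdown(f)): drop {handempty}, keep {clear(d), clear(g), on(d,f)}, require {holding(f)}
    → {clear(d), clear(g), holding(f), on(d,f)}

== RESULT ==
["clear(d)", "clear(g)", "holding(f)", "on(d,f)"]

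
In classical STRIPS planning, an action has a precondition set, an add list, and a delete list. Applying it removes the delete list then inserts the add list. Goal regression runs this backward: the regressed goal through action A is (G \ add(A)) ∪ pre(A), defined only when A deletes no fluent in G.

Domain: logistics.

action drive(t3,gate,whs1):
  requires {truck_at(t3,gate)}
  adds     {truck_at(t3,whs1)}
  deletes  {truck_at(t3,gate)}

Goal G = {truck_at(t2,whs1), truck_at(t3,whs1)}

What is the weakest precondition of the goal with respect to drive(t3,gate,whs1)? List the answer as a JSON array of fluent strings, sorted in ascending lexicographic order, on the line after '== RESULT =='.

Compute (G \ add) ∪ pre:
  G ∩ del = {}  (empty — regression defined)
  G \ add = {truck_at(t2,whs1), truck_at(t3,whs1)} \ {truck_at(t3,whs1)} = {truck_at(t2,whs1)}
  ∪ pre   = {truck_at(t2,whs1)} ∪ {truck_at(t3,gate)}
          = {truck_at(t2,whs1), truck_at(t3,gate)}

== RESULT ==
["truck_at(t2,whs1)", "truck_at(t3,gate)"]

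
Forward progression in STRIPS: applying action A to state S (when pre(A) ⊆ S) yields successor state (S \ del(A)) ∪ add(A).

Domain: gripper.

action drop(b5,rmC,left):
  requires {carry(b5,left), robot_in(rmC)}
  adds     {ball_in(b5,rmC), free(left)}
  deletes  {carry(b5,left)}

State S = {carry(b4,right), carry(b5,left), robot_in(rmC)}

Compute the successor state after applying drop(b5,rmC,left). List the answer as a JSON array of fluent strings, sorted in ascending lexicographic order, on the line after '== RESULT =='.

Compute (S \ del) ∪ add:
  pre ⊆ S: {carry(b5,left), robot_in(rmC)} ⊆ S  — applicable
  S \ del = {carry(b4,right), robot_in(rmC)}
  ∪ add   = {ball_in(b5,rmC), carry(b4,right), free(left), robot_in(rmC)}

== RESULT ==
["ball_in(b5,rmC)", "carry(b4,right)", "free(left)", "robot_in(rmC)"]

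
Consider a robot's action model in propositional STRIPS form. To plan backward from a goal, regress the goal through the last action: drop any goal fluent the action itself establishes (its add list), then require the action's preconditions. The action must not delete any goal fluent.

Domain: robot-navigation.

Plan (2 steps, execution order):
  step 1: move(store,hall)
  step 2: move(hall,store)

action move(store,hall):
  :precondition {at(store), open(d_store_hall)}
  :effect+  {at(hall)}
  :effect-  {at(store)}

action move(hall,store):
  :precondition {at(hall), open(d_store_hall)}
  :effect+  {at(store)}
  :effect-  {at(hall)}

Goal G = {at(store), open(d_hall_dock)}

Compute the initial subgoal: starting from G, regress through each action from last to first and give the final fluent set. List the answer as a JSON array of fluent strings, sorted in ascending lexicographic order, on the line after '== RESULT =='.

Work backward from the goal:
  through step 2 (move(hall,store)): drop {at(store)}, keep {open(d_hall_dock)}, require {at(hall), open(d_store_hall)}
    → {at(hall), open(d_hall_dock), open(d_store_hall)}
  through step 1 (move(store,hall)): drop {at(hall)}, keep {open(d_hall_dock), open(d_store_hall)}, require {at(store), open(d_store_hall)}
    → {at(store), open(d_hall_dock), open(d_store_hall)}

== RESULT ==
["at(store)", "open(d_hall_dock)", "open(d_store_hall)"]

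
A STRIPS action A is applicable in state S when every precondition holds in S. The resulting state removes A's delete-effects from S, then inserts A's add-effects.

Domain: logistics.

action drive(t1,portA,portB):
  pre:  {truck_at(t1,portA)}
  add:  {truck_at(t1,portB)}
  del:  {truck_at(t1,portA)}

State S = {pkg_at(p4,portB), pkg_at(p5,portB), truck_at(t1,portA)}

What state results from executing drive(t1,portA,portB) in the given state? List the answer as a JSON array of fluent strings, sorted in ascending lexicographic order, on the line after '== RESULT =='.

Compute (S \ del) ∪ add:
  pre ⊆ S: {truck_at(t1,portA)} ⊆ S  — applicable
  S \ del = {pkg_at(p4,portB), pkg_at(p5,portB)}
  ∪ add   = {pkg_at(p4,portB), pkg_at(p5,portB), truck_at(t1,portB)}

== RESULT ==
["pkg_at(p4,portB)", "pkg_at(p5,portB)", "truck_at(t1,portB)"]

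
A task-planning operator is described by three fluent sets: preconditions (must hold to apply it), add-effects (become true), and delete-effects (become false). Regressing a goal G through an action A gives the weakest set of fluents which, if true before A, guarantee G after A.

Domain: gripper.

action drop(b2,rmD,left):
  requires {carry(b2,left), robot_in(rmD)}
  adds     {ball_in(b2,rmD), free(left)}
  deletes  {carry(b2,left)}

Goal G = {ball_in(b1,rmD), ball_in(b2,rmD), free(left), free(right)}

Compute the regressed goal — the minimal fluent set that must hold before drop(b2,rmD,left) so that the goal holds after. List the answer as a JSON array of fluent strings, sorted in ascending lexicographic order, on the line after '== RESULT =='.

Compute (G \ add) ∪ pre:
  G ∩ del = {}  (empty — regression defined)
  G \ add = {ball_in(b1,rmD), ball_in(b2,rmD), free(left), free(right)} \ {ball_in(b2,rmD), free(left)} = {ball_in(b1,rmD), free(right)}
  ∪ pre   = {ball_in(b1,rmD), free(right)} ∪ {carry(b2,left), robot_in(rmD)}
          = {ball_in(b1,rmD), carry(b2,left), free(right), robot_in(rmD)}

== RESULT ==
["ball_in(b1,rmD)", "carry(b2,left)", "free(right)", "robot_in(rmD)"]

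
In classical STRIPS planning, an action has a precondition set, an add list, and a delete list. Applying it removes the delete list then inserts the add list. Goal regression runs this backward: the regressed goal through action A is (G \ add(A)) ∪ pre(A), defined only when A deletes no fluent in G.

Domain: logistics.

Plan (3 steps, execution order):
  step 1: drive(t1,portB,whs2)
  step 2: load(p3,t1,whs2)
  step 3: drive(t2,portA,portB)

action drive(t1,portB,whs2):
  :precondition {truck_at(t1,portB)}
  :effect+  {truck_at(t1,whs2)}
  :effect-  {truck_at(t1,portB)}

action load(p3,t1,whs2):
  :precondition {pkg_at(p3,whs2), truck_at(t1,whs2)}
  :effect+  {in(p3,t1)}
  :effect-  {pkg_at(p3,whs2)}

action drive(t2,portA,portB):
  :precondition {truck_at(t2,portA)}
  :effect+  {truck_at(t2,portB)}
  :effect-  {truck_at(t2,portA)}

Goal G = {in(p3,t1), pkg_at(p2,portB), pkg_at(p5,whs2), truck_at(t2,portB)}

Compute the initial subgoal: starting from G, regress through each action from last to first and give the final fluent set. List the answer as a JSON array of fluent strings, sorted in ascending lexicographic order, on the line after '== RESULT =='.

Regress step by step:
  through step 3 (drive(t2,portA,portB)): drop {truck_at(t2,portB)}, keep {in(p3,t1), pkg_at(p2,portB), pkg_at(p5,whs2)}, require {truck_at(t2,portA)}
    → {in(p3,t1), pkg_at(p2,portB), pkg_at(p5,whs2), truck_at(t2,portA)}
  through step 2 (load(p3,t1,whs2)): drop {in(p3,t1)}, keep {pkg_at(p2,portB), pkg_at(p5,whs2), truck_at(t2,portA)}, require {pkg_at(p3,whs2), truck_at(t1,whs2)}
    → {pkg_at(p2,portB), pkg_at(p3,whs2), pkg_at(p5,whs2), truck_at(t1,whs2), truck_at(t2,portA)}
  through step 1 (drive(t1,portB,whs2)): drop {truck_at(t1,whs2)}, keep {pkg_at(p2,portB), pkg_at(p3,whs2), pkg_at(p5,whs2), truck_at(t2,portA)}, require {truck_at(t1,portB)}
    → {pkg_at(p2,portB), pkg_at(p3,whs2), pkg_at(p5,whs2), truck_at(t1,portB), truck_at(t2,portA)}

== RESULT ==
["pkg_at(p2,portB)", "pkg_at(p3,whs2)", "pkg_at(p5,whs2)", "truck_at(t1,portB)", "truck_at(t2,portA)"]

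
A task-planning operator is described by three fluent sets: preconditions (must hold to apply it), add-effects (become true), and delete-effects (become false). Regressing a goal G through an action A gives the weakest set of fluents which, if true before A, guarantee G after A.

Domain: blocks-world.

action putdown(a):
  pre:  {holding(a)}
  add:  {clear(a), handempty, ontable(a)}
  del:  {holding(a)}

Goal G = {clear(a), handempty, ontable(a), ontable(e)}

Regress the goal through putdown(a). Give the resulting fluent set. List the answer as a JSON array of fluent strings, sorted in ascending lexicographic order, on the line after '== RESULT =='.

Compute (G \ add) ∪ pre:
  G ∩ del = {}  (empty — regression defined)
  G \ add = {clear(a), handempty, ontable(a), ontable(e)} \ {clear(a), handempty, ontable(a)} = {ontable(e)}
  ∪ pre   = {ontable(e)} ∪ {holding(a)}
          = {holding(a), ontable(e)}

== RESULT ==
["holding(a)", "ontable(e)"]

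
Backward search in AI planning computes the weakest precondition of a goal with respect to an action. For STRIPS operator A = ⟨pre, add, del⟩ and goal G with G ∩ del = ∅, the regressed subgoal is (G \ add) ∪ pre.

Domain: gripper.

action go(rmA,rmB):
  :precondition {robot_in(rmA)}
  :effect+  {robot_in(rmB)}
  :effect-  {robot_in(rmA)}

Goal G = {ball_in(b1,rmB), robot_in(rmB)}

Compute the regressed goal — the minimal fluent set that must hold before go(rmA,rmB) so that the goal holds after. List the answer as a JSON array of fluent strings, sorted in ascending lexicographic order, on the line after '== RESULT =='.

Compute (G \ add) ∪ pre:
  G ∩ del = {}  (empty — regression defined)
  G \ add = {ball_in(b1,rmB), robot_in(rmB)} \ {robot_in(rmB)} = {ball_in(b1,rmB)}
  ∪ pre   = {ball_in(b1,rmB)} ∪ {robot_in(rmA)}
          = {ball_in(b1,rmB), robot_in(rmA)}

== RESULT ==
["ball_in(b1,rmB)", "robot_in(rmA)"]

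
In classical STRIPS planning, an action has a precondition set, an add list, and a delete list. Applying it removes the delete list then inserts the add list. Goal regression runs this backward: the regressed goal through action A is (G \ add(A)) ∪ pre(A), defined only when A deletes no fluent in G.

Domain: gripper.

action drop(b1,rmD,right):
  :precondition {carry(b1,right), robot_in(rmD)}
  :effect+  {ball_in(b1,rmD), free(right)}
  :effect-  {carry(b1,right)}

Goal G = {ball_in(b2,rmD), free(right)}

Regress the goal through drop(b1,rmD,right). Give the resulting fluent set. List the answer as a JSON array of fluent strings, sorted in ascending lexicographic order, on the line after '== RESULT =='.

Regress:
  G ∩ del = {}  (empty — regression defined)
  G \ add = {ball_in(b2,rmD), free(right)} \ {ball_in(b1,rmD), free(right)} = {ball_in(b2,rmD)}
  ∪ pre   = {ball_in(b2,rmD)} ∪ {carry(b1,right), robot_in(rmD)}
          = {ball_in(b2,rmD), carry(b1,right), robot_in(rmD)}

== RESULT ==
["ball_in(b2,rmD)", "carry(b1,right)", "robot_in(rmD)"]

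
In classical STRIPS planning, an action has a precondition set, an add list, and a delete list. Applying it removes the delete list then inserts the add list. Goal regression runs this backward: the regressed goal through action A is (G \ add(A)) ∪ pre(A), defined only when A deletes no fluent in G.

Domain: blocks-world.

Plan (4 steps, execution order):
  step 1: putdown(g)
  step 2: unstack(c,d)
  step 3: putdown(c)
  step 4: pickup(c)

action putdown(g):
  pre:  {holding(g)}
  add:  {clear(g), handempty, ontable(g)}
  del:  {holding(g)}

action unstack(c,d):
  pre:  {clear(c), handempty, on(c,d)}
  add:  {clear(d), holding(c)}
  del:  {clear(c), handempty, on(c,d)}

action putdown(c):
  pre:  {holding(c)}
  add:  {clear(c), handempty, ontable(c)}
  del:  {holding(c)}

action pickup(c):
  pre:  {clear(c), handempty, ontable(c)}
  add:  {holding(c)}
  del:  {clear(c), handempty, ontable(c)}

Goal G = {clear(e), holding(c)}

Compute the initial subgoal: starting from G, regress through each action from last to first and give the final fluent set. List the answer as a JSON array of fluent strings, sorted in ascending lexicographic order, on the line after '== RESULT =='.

Regress step by step:
  through step 4 (pickup(c)): drop {holding(c)}, keep {clear(e)}, require {clear(c), handempty, ontable(c)}
    → {clear(c), clear(e), handempty, ontable(c)}
  through step 3 (putdown(c)): drop {clear(c), handempty, ontable(c)}, keep {clear(e)}, require {holding(c)}
    → {clear(e), holding(c)}
  through step 2 (unstack(c,d)): drop {holding(c)}, keep {clear(e)}, require {clear(c), handempty, on(c,d)}
    → {clear(c), clear(e), handempty, on(c,d)}
  through step 1 (putdown(g)): drop {handempty}, keep {clear(c), clear(e), on(c,d)}, require {holding(g)}
    → {clear(c), clear(e), holding(g), on(c,d)}

== RESULT ==
["clear(c)", "clear(e)", "holding(g)", "on(c,d)"]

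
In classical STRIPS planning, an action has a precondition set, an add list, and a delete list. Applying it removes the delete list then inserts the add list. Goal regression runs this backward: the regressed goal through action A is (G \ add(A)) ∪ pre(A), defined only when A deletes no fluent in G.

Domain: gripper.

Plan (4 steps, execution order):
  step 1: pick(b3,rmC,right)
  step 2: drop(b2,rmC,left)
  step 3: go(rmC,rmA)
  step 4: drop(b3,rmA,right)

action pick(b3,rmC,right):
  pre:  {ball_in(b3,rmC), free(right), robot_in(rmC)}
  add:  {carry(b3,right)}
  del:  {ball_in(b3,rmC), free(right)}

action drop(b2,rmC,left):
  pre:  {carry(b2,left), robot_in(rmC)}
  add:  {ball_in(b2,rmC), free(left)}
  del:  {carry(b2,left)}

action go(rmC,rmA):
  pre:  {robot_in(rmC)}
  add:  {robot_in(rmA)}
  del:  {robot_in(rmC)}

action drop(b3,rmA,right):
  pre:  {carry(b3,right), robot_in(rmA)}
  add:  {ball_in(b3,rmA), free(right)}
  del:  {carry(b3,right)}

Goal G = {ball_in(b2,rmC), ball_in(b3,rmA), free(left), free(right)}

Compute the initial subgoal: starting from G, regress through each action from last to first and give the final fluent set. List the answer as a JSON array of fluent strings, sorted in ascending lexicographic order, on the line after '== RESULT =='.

Work backward from the goal:
  through step 4 (drop(b3,rmA,right)): drop {ball_in(b3,rmA), free(right)}, keep {ball_in(b2,rmC), free(left)}, require {carry(b3,right), robot_in(rmA)}
    → {ball_in(b2,rmC), carry(b3,right), free(left), robot_in(rmA)}
  through step 3 (go(rmC,rmA)): drop {robot_in(rmA)}, keep {ball_in(b2,rmC), carry(b3,right), free(left)}, require {robot_in(rmC)}
    → {ball_in(b2,rmC), carry(b3,right), free(left), robot_in(rmC)}
  through step 2 (drop(b2,rmC,left)): drop {ball_in(b2,rmC), free(left)}, keep {carry(b3,right), robot_in(rmC)}, require {carry(b2,left), robot_in(rmC)}
    → {carry(b2,left), carry(b3,right), robot_in(rmC)}
  through step 1 (pick(b3,rmC,right)): drop {carry(b3,right)}, keep {carry(b2,left), robot_in(rmC)}, require {ball_in(b3,rmC), free(right), robot_in(rmC)}
    → {ball_in(b3,rmC), carry(b2,left), free(right), robot_in(rmC)}

== RESULT ==
["ball_in(b3,rmC)", "carry(b2,left)", "free(right)", "robot_in(rmC)"]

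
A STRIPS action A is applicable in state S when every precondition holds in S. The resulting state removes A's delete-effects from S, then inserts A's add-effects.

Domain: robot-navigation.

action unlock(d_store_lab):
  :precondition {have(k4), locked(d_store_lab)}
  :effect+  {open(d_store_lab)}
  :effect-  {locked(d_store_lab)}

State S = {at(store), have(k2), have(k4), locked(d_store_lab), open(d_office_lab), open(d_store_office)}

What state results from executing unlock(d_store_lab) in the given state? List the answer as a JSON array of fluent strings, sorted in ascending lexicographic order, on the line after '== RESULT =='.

Progress:
  pre ⊆ S: {have(k4), locked(d_store_lab)} ⊆ S  — applicable
  S \ del = {at(store), have(k2), have(k4), open(d_office_lab), open(d_store_office)}
  ∪ add   = {at(store), have(k2), have(k4), open(d_office_lab), open(d_store_lab), open(d_store_office)}

== RESULT ==
["at(store)", "have(k2)", "have(k4)", "open(d_office_lab)", "open(d_store_lab)", "open(d_store_office)"]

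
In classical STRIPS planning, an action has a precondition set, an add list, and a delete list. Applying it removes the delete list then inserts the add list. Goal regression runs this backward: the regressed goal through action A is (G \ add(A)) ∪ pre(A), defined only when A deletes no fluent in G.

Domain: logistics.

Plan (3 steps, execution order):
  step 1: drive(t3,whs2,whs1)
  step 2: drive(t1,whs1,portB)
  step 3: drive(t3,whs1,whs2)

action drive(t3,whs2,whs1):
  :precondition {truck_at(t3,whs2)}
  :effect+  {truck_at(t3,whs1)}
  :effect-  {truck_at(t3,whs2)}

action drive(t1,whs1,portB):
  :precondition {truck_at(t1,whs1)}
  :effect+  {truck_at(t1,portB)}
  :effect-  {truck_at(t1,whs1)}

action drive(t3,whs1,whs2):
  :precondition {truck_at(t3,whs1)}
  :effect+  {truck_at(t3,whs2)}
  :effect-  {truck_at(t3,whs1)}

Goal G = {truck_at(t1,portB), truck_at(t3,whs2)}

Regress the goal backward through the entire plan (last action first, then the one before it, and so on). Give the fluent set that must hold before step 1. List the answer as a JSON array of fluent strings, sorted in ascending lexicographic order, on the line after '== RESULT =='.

Regress step by step:
  through step 3 (drive(t3,whs1,whs2)): drop {truck_at(t3,whs2)}, keep {truck_at(t1,portB)}, require {truck_at(t3,whs1)}
    → {truck_at(t1,portB), truck_at(t3,whs1)}
  through step 2 (drive(t1,whs1,portB)): drop {truck_at(t1,portB)}, keep {truck_at(t3,whs1)}, require {truck_at(t1,whs1)}
    → {truck_at(t1,whs1), truck_at(t3,whs1)}
  through step 1 (drive(t3,whs2,whs1)): drop {truck_at(t3,whs1)}, keep {truck_at(t1,whs1)}, require {truck_at(t3,whs2)}
    → {truck_at(t1,whs1), truck_at(t3,whs2)}

== RESULT ==
["truck_at(t1,whs1)", "truck_at(t3,whs2)"]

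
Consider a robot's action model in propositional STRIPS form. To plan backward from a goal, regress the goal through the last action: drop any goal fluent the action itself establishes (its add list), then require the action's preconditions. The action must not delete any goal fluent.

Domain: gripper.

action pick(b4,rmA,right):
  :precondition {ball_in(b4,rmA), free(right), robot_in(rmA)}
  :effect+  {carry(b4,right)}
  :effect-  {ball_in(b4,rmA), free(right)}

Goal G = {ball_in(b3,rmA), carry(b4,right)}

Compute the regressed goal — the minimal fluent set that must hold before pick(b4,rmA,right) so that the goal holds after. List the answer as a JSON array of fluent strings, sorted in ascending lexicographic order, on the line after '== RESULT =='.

Regress:
  G ∩ del = {}  (empty — regression defined)
  G \ add = {ball_in(b3,rmA), carry(b4,right)} \ {carry(b4,right)} = {ball_in(b3,rmA)}
  ∪ pre   = {ball_in(b3,rmA)} ∪ {ball_in(b4,rmA), free(right), robot_in(rmA)}
          = {ball_in(b3,rmA), ball_in(b4,rmA), free(right), robot_in(rmA)}

== RESULT ==
["ball_in(b3,rmA)", "ball_in(b4,rmA)", "free(right)", "robot_in(rmA)"]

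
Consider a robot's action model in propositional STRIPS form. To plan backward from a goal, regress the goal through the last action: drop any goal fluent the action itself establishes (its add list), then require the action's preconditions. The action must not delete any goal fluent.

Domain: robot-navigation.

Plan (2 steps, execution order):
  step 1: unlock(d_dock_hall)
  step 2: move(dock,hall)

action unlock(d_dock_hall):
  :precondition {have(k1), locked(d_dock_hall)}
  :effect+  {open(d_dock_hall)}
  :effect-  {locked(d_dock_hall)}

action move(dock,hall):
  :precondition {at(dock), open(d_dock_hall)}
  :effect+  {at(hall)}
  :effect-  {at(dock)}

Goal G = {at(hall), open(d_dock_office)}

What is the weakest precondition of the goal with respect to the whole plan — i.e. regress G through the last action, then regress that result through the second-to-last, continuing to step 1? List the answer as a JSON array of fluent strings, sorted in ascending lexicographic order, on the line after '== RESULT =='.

Regress step by step:
  through step 2 (move(dock,hall)): drop {at(hall)}, keep {open(d_dock_office)}, require {at(dock), open(d_dock_hall)}
    → {at(dock), open(d_dock_hall), open(d_dock_office)}
  through step 1 (unlock(d_dock_hall)): drop {open(d_dock_hall)}, keep {at(dock), open(d_dock_office)}, require {have(k1), locked(d_dock_hall)}
    → {at(dock), have(k1), locked(d_dock_hall), open(d_dock_office)}

== RESULT ==
["at(dock)", "have(k1)", "locked(d_dock_hall)", "open(d_dock_office)"]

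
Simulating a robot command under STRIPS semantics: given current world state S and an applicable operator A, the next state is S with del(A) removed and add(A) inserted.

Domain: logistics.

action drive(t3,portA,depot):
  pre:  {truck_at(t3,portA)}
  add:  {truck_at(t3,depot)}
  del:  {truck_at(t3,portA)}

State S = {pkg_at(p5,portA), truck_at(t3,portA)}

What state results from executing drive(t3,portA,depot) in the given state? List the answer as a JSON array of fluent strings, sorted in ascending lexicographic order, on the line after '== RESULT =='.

Progress:
  pre ⊆ S: {truck_at(t3,portA)} ⊆ S  — applicable
  S \ del = {pkg_at(p5,portA)}
  ∪ add   = {pkg_at(p5,portA), truck_at(t3,depot)}

== RESULT ==
["pkg_at(p5,portA)", "truck_at(t3,depot)"]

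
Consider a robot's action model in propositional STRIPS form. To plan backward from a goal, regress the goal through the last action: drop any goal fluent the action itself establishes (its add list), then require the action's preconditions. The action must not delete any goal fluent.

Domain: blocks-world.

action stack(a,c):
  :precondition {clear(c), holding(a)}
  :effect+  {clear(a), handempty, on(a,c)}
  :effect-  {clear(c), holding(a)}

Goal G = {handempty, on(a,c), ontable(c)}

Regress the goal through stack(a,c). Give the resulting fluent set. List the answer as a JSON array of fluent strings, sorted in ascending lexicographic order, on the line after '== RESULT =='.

Regress:
  G ∩ del = {}  (empty — regression defined)
  G \ add = {handempty, on(a,c), ontable(c)} \ {clear(a), handempty, on(a,c)} = {ontable(c)}
  ∪ pre   = {ontable(c)} ∪ {clear(c), holding(a)}
          = {clear(c), holding(a), ontable(c)}

== RESULT ==
["clear(c)", "holding(a)", "ontable(c)"]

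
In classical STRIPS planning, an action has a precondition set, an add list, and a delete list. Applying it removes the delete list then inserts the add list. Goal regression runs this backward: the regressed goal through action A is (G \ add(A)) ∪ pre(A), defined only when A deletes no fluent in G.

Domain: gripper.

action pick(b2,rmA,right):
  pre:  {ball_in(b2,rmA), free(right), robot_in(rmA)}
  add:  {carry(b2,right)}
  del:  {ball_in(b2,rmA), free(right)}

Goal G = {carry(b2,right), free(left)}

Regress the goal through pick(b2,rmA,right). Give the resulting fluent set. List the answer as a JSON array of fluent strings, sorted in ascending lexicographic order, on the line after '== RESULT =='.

Compute (G \ add) ∪ pre:
  G ∩ del = {}  (empty — regression defined)
  G \ add = {carry(b2,right), free(left)} \ {carry(b2,right)} = {free(left)}
  ∪ pre   = {free(left)} ∪ {ball_in(b2,rmA), free(right), robot_in(rmA)}
          = {ball_in(b2,rmA), free(left), free(right), robot_in(rmA)}

== RESULT ==
["ball_in(b2,rmA)", "free(left)", "free(right)", "robot_in(rmA)"]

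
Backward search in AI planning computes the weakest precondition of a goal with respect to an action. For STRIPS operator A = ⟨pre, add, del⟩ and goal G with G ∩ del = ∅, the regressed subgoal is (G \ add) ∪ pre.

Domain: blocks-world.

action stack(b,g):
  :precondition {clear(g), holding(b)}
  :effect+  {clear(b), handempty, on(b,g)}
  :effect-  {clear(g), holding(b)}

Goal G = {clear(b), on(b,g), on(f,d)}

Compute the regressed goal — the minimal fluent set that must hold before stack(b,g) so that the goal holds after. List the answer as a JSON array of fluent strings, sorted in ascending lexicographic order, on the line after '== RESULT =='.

Regress:
  G ∩ del = {}  (empty — regression defined)
  G \ add = {clear(b), on(b,g), on(f,d)} \ {clear(b), handempty, on(b,g)} = {on(f,d)}
  ∪ pre   = {on(f,d)} ∪ {clear(g), holding(b)}
          = {clear(g), holding(b), on(f,d)}

== RESULT ==
["clear(g)", "holding(b)", "on(f,d)"]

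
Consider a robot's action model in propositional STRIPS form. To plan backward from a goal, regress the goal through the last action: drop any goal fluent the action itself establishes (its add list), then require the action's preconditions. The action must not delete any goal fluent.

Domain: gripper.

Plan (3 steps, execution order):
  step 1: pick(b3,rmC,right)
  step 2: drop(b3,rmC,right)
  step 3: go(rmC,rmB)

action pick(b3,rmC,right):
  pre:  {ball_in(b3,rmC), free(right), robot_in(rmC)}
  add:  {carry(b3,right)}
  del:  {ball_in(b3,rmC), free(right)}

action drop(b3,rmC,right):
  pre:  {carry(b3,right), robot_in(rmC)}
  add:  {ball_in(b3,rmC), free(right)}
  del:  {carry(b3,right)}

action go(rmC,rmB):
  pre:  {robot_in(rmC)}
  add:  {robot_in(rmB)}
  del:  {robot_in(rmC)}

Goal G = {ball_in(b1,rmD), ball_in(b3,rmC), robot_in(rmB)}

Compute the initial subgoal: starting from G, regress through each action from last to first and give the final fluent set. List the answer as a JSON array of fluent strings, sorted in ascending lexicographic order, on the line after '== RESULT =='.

Regress step by step:
  through step 3 (go(rmC,rmB)): drop {robot_in(rmB)}, keep {ball_in(b1,rmD), ball_in(b3,rmC)}, require {robot_in(rmC)}
    → {ball_in(b1,rmD), ball_in(b3,rmC), robot_in(rmC)}
  through step 2 (drop(b3,rmC,right)): drop {ball_in(b3,rmC)}, keep {ball_in(b1,rmD), robot_in(rmC)}, require {carry(b3,right), robot_in(rmC)}
    → {ball_in(b1,rmD), carry(b3,right), robot_in(rmC)}
  through step 1 (pick(b3,rmC,right)): drop {carry(b3,right)}, keep {ball_in(b1,rmD), robot_in(rmC)}, require {ball_in(b3,rmC), free(right), robot_in(rmC)}
    → {ball_in(b1,rmD), ball_in(b3,rmC), free(right), robot_in(rmC)}

== RESULT ==
["ball_in(b1,rmD)", "ball_in(b3,rmC)", "free(right)", "robot_in(rmC)"]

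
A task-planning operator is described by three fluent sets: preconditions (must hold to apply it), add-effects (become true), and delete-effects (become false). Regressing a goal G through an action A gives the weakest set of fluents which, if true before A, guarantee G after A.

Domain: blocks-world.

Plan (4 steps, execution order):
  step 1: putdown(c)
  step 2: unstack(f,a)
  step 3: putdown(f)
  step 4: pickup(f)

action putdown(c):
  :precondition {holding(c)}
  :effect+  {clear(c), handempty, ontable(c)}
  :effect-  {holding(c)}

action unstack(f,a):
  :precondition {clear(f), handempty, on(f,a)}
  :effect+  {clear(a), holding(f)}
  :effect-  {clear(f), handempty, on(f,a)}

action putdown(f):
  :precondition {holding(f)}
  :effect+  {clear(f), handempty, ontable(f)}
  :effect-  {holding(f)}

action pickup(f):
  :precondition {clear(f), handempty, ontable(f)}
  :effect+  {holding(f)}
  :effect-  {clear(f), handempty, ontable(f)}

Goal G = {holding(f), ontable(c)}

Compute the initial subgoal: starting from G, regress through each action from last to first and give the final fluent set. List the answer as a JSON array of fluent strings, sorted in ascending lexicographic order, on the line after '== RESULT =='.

Regress step by step:
  through step 4 (pickup(f)): drop {holding(f)}, keep {ontable(c)}, require {clear(f), handempty, ontable(f)}
    → {clear(f), handempty, ontable(c), ontable(f)}
  through step 3 (putdown(f)): drop {clear(f), handempty, ontable(f)}, keep {ontable(c)}, require {holding(f)}
    → {holding(f), ontable(c)}
  through step 2 (unstack(f,a)): drop {holding(f)}, keep {ontable(c)}, require {clear(f), handempty, on(f,a)}
    → {clear(f), handempty, on(f,a), ontable(c)}
  through step 1 (putdown(c)): drop {handempty, ontable(c)}, keep {clear(f), on(f,a)}, require {holding(c)}
    → {clear(f), holding(c), on(f,a)}

== RESULT ==
["clear(f)", "holding(c)", "on(f,a)"]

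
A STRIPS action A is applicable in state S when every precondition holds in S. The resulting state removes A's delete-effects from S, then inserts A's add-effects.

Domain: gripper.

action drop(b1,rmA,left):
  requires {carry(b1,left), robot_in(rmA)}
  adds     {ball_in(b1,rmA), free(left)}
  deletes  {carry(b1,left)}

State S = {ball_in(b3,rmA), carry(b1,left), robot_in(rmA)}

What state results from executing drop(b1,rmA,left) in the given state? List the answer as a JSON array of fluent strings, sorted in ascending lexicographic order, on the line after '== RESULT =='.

Progress:
  pre ⊆ S: {carry(b1,left), robot_in(rmA)} ⊆ S  — applicable
  S \ del = {ball_in(b3,rmA), robot_in(rmA)}
  ∪ add   = {ball_in(b1,rmA), ball_in(b3,rmA), free(left), robot_in(rmA)}

== RESULT ==
["ball_in(b1,rmA)", "ball_in(b3,rmA)", "free(left)", "robot_in(rmA)"]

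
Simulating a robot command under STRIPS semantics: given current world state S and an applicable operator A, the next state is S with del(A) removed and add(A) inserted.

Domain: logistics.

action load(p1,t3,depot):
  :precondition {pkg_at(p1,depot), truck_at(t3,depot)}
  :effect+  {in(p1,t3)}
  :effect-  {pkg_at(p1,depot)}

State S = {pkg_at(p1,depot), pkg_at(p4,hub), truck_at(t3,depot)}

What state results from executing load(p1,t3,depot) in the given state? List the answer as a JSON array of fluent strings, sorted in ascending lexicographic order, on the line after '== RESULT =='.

Compute (S \ del) ∪ add:
  pre ⊆ S: {pkg_at(p1,depot), truck_at(t3,depot)} ⊆ S  — applicable
  S \ del = {pkg_at(p4,hub), truck_at(t3,depot)}
  ∪ add   = {in(p1,t3), pkg_at(p4,hub), truck_at(t3,depot)}

== RESULT ==
["in(p1,t3)", "pkg_at(p4,hub)", "truck_at(t3,depot)"]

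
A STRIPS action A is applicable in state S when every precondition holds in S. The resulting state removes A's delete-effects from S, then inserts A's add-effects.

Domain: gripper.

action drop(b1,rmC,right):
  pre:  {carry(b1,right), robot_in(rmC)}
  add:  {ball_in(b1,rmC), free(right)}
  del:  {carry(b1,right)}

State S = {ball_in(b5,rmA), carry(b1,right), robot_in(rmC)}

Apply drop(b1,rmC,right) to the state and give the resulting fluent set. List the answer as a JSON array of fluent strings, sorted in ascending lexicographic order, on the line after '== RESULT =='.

Progress:
  pre ⊆ S: {carry(b1,right), robot_in(rmC)} ⊆ S  — applicable
  S \ del = {ball_in(b5,rmA), robot_in(rmC)}
  ∪ add   = {ball_in(b1,rmC), ball_in(b5,rmA), free(right), robot_in(rmC)}

== RESULT ==
["ball_in(b1,rmC)", "ball_in(b5,rmA)", "free(right)", "robot_in(rmC)"]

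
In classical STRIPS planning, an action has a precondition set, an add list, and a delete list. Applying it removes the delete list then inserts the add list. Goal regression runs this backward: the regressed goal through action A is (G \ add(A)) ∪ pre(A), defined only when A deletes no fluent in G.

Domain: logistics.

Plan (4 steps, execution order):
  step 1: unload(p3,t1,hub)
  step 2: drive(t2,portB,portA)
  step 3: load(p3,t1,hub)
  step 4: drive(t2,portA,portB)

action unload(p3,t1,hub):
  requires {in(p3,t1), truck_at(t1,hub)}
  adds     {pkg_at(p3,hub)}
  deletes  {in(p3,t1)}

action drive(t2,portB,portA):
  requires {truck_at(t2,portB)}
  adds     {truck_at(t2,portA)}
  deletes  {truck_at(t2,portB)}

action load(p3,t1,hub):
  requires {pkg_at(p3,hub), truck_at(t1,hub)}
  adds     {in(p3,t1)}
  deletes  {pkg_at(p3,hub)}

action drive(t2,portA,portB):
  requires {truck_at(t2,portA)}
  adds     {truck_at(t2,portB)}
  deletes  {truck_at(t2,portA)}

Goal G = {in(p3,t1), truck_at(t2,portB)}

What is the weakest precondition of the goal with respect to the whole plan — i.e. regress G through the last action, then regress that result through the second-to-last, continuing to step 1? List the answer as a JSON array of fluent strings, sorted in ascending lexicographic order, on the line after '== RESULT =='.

Work backward from the goal:
  through step 4 (drive(t2,portA,portB)): drop {truck_at(t2,portB)}, keep {in(p3,t1)}, require {truck_at(t2,portA)}
    → {in(p3,t1), truck_at(t2,portA)}
  through step 3 (load(p3,t1,hub)): drop {in(p3,t1)}, keep {truck_at(t2,portA)}, require {pkg_at(p3,hub), truck_at(t1,hub)}
    → {pkg_at(p3,hub), truck_at(t1,hub), truck_at(t2,portA)}
  through step 2 (drive(t2,portB,portA)): drop {truck_at(t2,portA)}, keep {pkg_at(p3,hub), truck_at(t1,hub)}, require {truck_at(t2,portB)}
    → {pkg_at(p3,hub), truck_at(t1,hub), truck_at(t2,portB)}
  through step 1 (unload(p3,t1,hub)): drop {pkg_at(p3,hub)}, keep {truck_at(t1,hub), truck_at(t2,portB)}, require {in(p3,t1), truck_at(t1,hub)}
    → {in(p3,t1), truck_at(t1,hub), truck_at(t2,portB)}

== RESULT ==
["in(p3,t1)", "truck_at(t1,hub)", "truck_at(t2,portB)"]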